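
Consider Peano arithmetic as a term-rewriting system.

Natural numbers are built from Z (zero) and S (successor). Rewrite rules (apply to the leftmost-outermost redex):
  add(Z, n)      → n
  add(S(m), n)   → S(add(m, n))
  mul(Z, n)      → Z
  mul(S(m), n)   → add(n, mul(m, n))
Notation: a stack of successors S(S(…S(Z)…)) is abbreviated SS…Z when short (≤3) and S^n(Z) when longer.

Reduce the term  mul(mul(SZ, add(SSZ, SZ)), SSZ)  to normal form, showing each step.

Answer: normal form = S^6(Z)  (in 22 steps)

Derivation:
  start: mul(mul(SZ, add(SSZ, SZ)), SSZ)
  step 1: mul(add(add(SSZ, SZ), mul(Z, add(SSZ, SZ))), SSZ)
  step 2: mul(add(S(add(SZ, SZ)), mul(Z, add(SSZ, SZ))), SSZ)
  step 3: mul(S(add(add(SZ, SZ), mul(Z, add(SSZ, SZ)))), SSZ)
  step 4: add(SSZ, mul(add(add(SZ, SZ), mul(Z, add(SSZ, SZ))), SSZ))
  step 5: S(add(SZ, mul(add(add(SZ, SZ), mul(Z, add(SSZ, SZ))), SSZ)))
  step 6: S(S(add(Z, mul(add(add(SZ, SZ), mul(Z, add(SSZ, SZ))), SSZ))))
  step 7: S(S(mul(add(add(SZ, SZ), mul(Z, add(SSZ, SZ))), SSZ)))
  step 8: S(S(mul(add(S(add(Z, SZ)), mul(Z, add(SSZ, SZ))), SSZ)))
  step 9: S(S(mul(S(add(add(Z, SZ), mul(Z, add(SSZ, SZ)))), SSZ)))
  step 10: S(S(add(SSZ, mul(add(add(Z, SZ), mul(Z, add(SSZ, SZ))), SSZ))))
  step 11: S(S(S(add(SZ, mul(add(add(Z, SZ), mul(Z, add(SSZ, SZ))), SSZ)))))
  step 12: S(S(S(S(add(Z, mul(add(add(Z, SZ), mul(Z, add(SSZ, SZ))), SSZ))))))
  step 13: S(S(S(S(mul(add(add(Z, SZ), mul(Z, add(SSZ, SZ))), SSZ)))))
  step 14: S(S(S(S(mul(add(SZ, mul(Z, add(SSZ, SZ))), SSZ)))))
  step 15: S(S(S(S(mul(S(add(Z, mul(Z, add(SSZ, SZ)))), SSZ)))))
  step 16: S(S(S(S(add(SSZ, mul(add(Z, mul(Z, add(SSZ, SZ))), SSZ))))))
  step 17: S(S(S(S(S(add(SZ, mul(add(Z, mul(Z, add(SSZ, SZ))), SSZ)))))))
  step 18: S(S(S(S(S(S(add(Z, mul(add(Z, mul(Z, add(SSZ, SZ))), SSZ))))))))
  step 19: S(S(S(S(S(S(mul(add(Z, mul(Z, add(SSZ, SZ))), SSZ)))))))
  step 20: S(S(S(S(S(S(mul(mul(Z, add(SSZ, SZ)), SSZ)))))))
  step 21: S(S(S(S(S(S(mul(Z, SSZ)))))))
  step 22: S^6(Z)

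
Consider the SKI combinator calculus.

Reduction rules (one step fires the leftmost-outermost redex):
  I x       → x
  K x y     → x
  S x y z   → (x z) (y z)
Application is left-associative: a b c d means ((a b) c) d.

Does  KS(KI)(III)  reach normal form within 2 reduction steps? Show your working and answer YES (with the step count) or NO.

Answer: NO — after 2 steps the term is S(II), not yet normal

Working:
  start: KS(KI)(III)
  [1] S(III)
  [2] S(II)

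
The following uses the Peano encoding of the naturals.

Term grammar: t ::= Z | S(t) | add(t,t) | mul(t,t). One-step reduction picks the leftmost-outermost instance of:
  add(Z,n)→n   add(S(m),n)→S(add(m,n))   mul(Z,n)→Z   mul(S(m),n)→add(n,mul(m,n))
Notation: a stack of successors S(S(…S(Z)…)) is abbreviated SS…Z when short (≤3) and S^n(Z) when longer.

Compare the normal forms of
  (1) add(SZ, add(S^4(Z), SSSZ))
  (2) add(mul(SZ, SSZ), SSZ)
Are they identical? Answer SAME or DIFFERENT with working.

Answer: DIFFERENT — A ⇓ S^8(Z), B ⇓ S^4(Z)

Derivation:
Term A:
  start: add(SZ, add(S^4(Z), SSSZ))
  →1  S(add(Z, add(S^4(Z), SSSZ)))
  →2  S(add(S^4(Z), SSSZ))
  →3  S(S(add(SSSZ, SSSZ)))
  →4  S(S(S(add(SSZ, SSSZ))))
  →5  S(S(S(S(add(SZ, SSSZ)))))
  →6  S(S(S(S(S(add(Z, SSSZ))))))
  →7  S^8(Z)

Term B:
  start: add(mul(SZ, SSZ), SSZ)
  →1  add(add(SSZ, mul(Z, SSZ)), SSZ)
  →2  add(S(add(SZ, mul(Z, SSZ))), SSZ)
  →3  S(add(add(SZ, mul(Z, SSZ)), SSZ))
  →4  S(add(S(add(Z, mul(Z, SSZ))), SSZ))
  →5  S(S(add(add(Z, mul(Z, SSZ)), SSZ)))
  →6  S(S(add(mul(Z, SSZ), SSZ)))
  →7  S(S(add(Z, SSZ)))
  →8  S^4(Z)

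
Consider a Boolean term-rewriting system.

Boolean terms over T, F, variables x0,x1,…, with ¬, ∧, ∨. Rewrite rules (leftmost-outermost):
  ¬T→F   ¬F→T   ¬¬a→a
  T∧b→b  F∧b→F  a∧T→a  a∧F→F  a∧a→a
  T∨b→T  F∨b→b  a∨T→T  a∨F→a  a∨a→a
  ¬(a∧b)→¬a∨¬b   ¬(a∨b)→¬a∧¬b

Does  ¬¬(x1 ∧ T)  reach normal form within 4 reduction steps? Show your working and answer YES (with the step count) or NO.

Answer: YES — reaches normal form x1 in 2 ≤ 4 steps

Derivation:
  start: ¬¬(x1 ∧ T)
  →1  x1 ∧ T
  →2  x1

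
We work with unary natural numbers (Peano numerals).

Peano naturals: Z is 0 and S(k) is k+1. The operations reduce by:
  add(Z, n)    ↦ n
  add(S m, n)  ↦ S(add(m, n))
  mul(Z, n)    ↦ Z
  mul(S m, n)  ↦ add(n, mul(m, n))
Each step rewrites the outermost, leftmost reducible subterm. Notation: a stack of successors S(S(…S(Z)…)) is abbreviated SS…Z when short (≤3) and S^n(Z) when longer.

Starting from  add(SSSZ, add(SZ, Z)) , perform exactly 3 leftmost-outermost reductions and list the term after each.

  start: add(SSSZ, add(SZ, Z))
  step 1: S(add(SSZ, add(SZ, Z)))
  step 2: S(S(add(SZ, add(SZ, Z))))
  step 3: S(S(S(add(Z, add(SZ, Z)))))

Answer: after 3 steps: S(S(S(add(Z, add(SZ, Z)))))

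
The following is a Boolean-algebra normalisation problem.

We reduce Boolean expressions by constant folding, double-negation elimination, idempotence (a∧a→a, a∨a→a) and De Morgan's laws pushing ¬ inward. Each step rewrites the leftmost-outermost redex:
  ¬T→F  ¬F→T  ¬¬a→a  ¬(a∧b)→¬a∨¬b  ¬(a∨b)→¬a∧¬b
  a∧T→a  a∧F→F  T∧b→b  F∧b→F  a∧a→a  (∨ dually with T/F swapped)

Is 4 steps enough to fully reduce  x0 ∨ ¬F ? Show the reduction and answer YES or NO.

  start: x0 ∨ ¬F
  [1] x0 ∨ T
  [2] T

Answer: YES — reaches normal form T in 2 ≤ 4 steps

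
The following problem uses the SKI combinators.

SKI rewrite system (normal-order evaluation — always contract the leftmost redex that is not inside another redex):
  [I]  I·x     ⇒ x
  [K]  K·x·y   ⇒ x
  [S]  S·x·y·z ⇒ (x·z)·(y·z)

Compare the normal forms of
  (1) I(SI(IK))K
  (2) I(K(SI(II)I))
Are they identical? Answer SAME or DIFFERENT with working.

Answer: DIFFERENT — A ⇓ K(KK), B ⇓ KI

Reduction:
Term A:
  start: I(SI(IK))K
  →1  SI(IK)K
  →2  IK(IKK)
  →3  K(IKK)
  →4  K(KK)

Term B:
  start: I(K(SI(II)I))
  →1  K(SI(II)I)
  →2  K(II(III))
  →3  K(I(III))
  →4  K(III)
  →5  K(II)
  →6  KI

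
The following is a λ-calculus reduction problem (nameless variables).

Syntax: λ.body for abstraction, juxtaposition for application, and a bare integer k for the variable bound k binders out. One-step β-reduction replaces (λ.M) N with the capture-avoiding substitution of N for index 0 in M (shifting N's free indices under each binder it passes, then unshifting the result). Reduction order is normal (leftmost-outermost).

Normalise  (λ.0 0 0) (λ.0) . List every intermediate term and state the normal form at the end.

Answer: normal form = λ.0  (in 3 steps)

Working:
  start: (λ.0 0 0) (λ.0)
  [1] (λ.0) (λ.0) (λ.0)
  [2] (λ.0) (λ.0)
  [3] λ.0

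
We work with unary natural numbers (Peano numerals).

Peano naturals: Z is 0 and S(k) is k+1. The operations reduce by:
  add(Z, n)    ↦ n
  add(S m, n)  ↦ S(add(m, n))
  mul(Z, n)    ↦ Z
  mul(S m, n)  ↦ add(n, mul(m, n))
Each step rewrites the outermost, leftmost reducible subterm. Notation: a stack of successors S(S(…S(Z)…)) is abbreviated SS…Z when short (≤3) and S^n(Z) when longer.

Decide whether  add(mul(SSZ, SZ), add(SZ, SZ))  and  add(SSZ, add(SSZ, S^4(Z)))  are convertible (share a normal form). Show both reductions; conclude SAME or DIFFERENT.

Term A:
  start: add(mul(SSZ, SZ), add(SZ, SZ))
  →1  add(add(SZ, mul(SZ, SZ)), add(SZ, SZ))
  →2  add(S(add(Z, mul(SZ, SZ))), add(SZ, SZ))
  →3  S(add(add(Z, mul(SZ, SZ)), add(SZ, SZ)))
  →4  S(add(mul(SZ, SZ), add(SZ, SZ)))
  →5  S(add(add(SZ, mul(Z, SZ)), add(SZ, SZ)))
  →6  S(add(S(add(Z, mul(Z, SZ))), add(SZ, SZ)))
  →7  S(S(add(add(Z, mul(Z, SZ)), add(SZ, SZ))))
  →8  S(S(add(mul(Z, SZ), add(SZ, SZ))))
  →9  S(S(add(Z, add(SZ, SZ))))
  →10  S(S(add(SZ, SZ)))
  →11  S(S(S(add(Z, SZ))))
  →12  S^4(Z)

Term B:
  start: add(SSZ, add(SSZ, S^4(Z)))
  →1  S(add(SZ, add(SSZ, S^4(Z))))
  →2  S(S(add(Z, add(SSZ, S^4(Z)))))
  →3  S(S(add(SSZ, S^4(Z))))
  →4  S(S(S(add(SZ, S^4(Z)))))
  →5  S(S(S(S(add(Z, S^4(Z))))))
  →6  S^8(Z)

Answer: DIFFERENT — A ⇓ S^4(Z), B ⇓ S^8(Z)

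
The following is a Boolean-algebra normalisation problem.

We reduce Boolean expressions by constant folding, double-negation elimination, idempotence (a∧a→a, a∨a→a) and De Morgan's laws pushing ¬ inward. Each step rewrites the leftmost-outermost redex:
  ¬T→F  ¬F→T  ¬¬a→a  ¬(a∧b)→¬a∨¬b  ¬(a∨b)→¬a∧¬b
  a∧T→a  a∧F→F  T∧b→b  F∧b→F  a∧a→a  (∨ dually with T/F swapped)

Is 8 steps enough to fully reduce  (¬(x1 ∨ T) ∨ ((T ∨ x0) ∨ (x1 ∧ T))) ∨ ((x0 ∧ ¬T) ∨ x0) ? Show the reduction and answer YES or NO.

Answer: YES — reaches normal form T in 7 ≤ 8 steps

Reduction:
  start: (¬(x1 ∨ T) ∨ ((T ∨ x0) ∨ (x1 ∧ T))) ∨ ((x0 ∧ ¬T) ∨ x0)
  [1] ((¬x1 ∧ ¬T) ∨ ((T ∨ x0) ∨ (x1 ∧ T))) ∨ ((x0 ∧ ¬T) ∨ x0)
  [2] ((¬x1 ∧ F) ∨ ((T ∨ x0) ∨ (x1 ∧ T))) ∨ ((x0 ∧ ¬T) ∨ x0)
  [3] (F ∨ ((T ∨ x0) ∨ (x1 ∧ T))) ∨ ((x0 ∧ ¬T) ∨ x0)
  [4] ((T ∨ x0) ∨ (x1 ∧ T)) ∨ ((x0 ∧ ¬T) ∨ x0)
  [5] (T ∨ (x1 ∧ T)) ∨ ((x0 ∧ ¬T) ∨ x0)
  [6] T ∨ ((x0 ∧ ¬T) ∨ x0)
  [7] T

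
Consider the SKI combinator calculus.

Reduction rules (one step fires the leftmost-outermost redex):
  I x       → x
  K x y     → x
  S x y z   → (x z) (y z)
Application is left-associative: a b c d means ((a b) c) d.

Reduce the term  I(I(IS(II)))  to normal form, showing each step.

Answer: normal form = SI  (in 4 steps)

Derivation:
  start: I(I(IS(II)))
  step 1: I(IS(II))
  step 2: IS(II)
  step 3: S(II)
  step 4: SI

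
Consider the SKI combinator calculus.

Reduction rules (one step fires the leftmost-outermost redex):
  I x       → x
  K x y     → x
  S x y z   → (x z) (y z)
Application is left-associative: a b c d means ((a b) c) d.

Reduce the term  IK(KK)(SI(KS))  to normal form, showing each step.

Answer: normal form = KK  (in 2 steps)

Working:
  start: IK(KK)(SI(KS))
  →1  K(KK)(SI(KS))
  →2  KK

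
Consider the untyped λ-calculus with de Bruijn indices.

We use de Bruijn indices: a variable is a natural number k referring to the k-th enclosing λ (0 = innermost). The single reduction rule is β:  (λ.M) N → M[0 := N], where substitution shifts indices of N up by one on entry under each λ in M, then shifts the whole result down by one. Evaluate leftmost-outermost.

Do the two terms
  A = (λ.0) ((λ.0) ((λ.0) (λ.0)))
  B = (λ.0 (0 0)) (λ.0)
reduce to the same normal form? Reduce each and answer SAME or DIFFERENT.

Answer: SAME — A ⇓ λ.0, B ⇓ λ.0

Derivation:
Term A:
  start: (λ.0) ((λ.0) ((λ.0) (λ.0)))
  →1  (λ.0) ((λ.0) (λ.0))
  →2  (λ.0) (λ.0)
  →3  λ.0

Term B:
  start: (λ.0 (0 0)) (λ.0)
  →1  (λ.0) ((λ.0) (λ.0))
  →2  (λ.0) (λ.0)
  →3  λ.0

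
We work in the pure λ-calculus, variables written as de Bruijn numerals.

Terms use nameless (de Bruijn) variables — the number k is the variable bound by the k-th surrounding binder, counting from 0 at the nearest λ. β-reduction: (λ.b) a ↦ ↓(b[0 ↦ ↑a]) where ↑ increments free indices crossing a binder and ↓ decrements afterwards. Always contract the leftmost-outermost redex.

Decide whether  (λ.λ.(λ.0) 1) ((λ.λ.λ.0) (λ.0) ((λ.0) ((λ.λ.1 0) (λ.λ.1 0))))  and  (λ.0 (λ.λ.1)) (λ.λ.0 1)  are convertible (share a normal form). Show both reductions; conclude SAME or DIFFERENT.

Answer: DIFFERENT — A ⇓ λ.λ.0, B ⇓ λ.0 (λ.λ.1)

Derivation:
Term A:
  start: (λ.λ.(λ.0) 1) ((λ.λ.λ.0) (λ.0) ((λ.0) ((λ.λ.1 0) (λ.λ.1 0))))
  [1] λ.(λ.0) ((λ.λ.λ.0) (λ.0) ((λ.0) ((λ.λ.1 0) (λ.λ.1 0))))
  [2] λ.(λ.λ.λ.0) (λ.0) ((λ.0) ((λ.λ.1 0) (λ.λ.1 0)))
  [3] λ.(λ.λ.0) ((λ.0) ((λ.λ.1 0) (λ.λ.1 0)))
  [4] λ.λ.0

Term B:
  start: (λ.0 (λ.λ.1)) (λ.λ.0 1)
  [1] (λ.λ.0 1) (λ.λ.1)
  [2] λ.0 (λ.λ.1)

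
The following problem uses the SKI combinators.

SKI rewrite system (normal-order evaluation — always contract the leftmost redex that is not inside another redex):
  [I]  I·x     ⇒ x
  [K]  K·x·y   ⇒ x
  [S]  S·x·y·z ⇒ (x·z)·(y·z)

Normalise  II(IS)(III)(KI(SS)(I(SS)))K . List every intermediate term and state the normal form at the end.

  start: II(IS)(III)(KI(SS)(I(SS)))K
  [1] I(IS)(III)(KI(SS)(I(SS)))K
  [2] IS(III)(KI(SS)(I(SS)))K
  [3] S(III)(KI(SS)(I(SS)))K
  [4] IIIK(KI(SS)(I(SS))K)
  [5] IIK(KI(SS)(I(SS))K)
  [6] IK(KI(SS)(I(SS))K)
  [7] K(KI(SS)(I(SS))K)
  [8] K(I(I(SS))K)
  [9] K(I(SS)K)
  [10] K(SSK)

Answer: normal form = K(SSK)  (in 10 steps)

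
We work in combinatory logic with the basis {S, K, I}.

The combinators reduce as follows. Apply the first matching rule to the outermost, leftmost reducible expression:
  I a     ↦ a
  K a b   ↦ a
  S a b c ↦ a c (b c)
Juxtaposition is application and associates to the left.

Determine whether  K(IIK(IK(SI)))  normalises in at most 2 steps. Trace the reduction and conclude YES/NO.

Answer: NO — after 2 steps the term is K(K(IK(SI))), not yet normal

Working:
  start: K(IIK(IK(SI)))
  →1  K(IK(IK(SI)))
  →2  K(K(IK(SI)))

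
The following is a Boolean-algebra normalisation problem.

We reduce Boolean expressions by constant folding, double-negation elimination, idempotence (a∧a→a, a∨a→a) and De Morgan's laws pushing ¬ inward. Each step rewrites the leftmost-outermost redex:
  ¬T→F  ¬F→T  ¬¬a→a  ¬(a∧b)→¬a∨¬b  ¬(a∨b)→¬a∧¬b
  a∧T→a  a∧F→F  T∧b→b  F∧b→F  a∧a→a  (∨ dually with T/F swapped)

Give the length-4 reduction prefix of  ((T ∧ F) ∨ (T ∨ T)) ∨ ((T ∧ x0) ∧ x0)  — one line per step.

  start: ((T ∧ F) ∨ (T ∨ T)) ∨ ((T ∧ x0) ∧ x0)
  →1  (F ∨ (T ∨ T)) ∨ ((T ∧ x0) ∧ x0)
  →2  (T ∨ T) ∨ ((T ∧ x0) ∧ x0)
  →3  T ∨ ((T ∧ x0) ∧ x0)
  →4  T

Answer: after 4 steps: T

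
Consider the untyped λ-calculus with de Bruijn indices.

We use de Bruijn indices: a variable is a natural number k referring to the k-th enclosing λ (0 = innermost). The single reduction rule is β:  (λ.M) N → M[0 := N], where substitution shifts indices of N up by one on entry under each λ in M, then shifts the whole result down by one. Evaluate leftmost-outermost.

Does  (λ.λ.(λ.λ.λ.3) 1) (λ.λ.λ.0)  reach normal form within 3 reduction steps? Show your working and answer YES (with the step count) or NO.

Answer: YES — reaches normal form λ.λ.λ.2 in 2 ≤ 3 steps

Working:
  start: (λ.λ.(λ.λ.λ.3) 1) (λ.λ.λ.0)
  [1] λ.(λ.λ.λ.3) (λ.λ.λ.0)
  [2] λ.λ.λ.2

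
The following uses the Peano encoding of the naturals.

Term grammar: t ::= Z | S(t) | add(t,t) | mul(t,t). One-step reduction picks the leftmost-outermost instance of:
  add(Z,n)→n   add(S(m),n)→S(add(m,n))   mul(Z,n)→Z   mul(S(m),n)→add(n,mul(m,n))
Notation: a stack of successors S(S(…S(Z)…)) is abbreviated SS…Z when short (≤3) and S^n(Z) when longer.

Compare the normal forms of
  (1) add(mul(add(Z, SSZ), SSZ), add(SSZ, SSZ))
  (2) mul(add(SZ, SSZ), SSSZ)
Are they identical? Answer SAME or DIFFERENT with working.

Answer: DIFFERENT — A ⇓ S^8(Z), B ⇓ S^9(Z)

Working:
Term A:
  start: add(mul(add(Z, SSZ), SSZ), add(SSZ, SSZ))
  step 1: add(mul(SSZ, SSZ), add(SSZ, SSZ))
  step 2: add(add(SSZ, mul(SZ, SSZ)), add(SSZ, SSZ))
  step 3: add(S(add(SZ, mul(SZ, SSZ))), add(SSZ, SSZ))
  step 4: S(add(add(SZ, mul(SZ, SSZ)), add(SSZ, SSZ)))
  step 5: S(add(S(add(Z, mul(SZ, SSZ))), add(SSZ, SSZ)))
  step 6: S(S(add(add(Z, mul(SZ, SSZ)), add(SSZ, SSZ))))
  step 7: S(S(add(mul(SZ, SSZ), add(SSZ, SSZ))))
  step 8: S(S(add(add(SSZ, mul(Z, SSZ)), add(SSZ, SSZ))))
  step 9: S(S(add(S(add(SZ, mul(Z, SSZ))), add(SSZ, SSZ))))
  step 10: S(S(S(add(add(SZ, mul(Z, SSZ)), add(SSZ, SSZ)))))
  step 11: S(S(S(add(S(add(Z, mul(Z, SSZ))), add(SSZ, SSZ)))))
  step 12: S(S(S(S(add(add(Z, mul(Z, SSZ)), add(SSZ, SSZ))))))
  step 13: S(S(S(S(add(mul(Z, SSZ), add(SSZ, SSZ))))))
  step 14: S(S(S(S(add(Z, add(SSZ, SSZ))))))
  step 15: S(S(S(S(add(SSZ, SSZ)))))
  step 16: S(S(S(S(S(add(SZ, SSZ))))))
  step 17: S(S(S(S(S(S(add(Z, SSZ)))))))
  step 18: S^8(Z)

Term B:
  start: mul(add(SZ, SSZ), SSSZ)
  step 1: mul(S(add(Z, SSZ)), SSSZ)
  step 2: add(SSSZ, mul(add(Z, SSZ), SSSZ))
  step 3: S(add(SSZ, mul(add(Z, SSZ), SSSZ)))
  step 4: S(S(add(SZ, mul(add(Z, SSZ), SSSZ))))
  step 5: S(S(S(add(Z, mul(add(Z, SSZ), SSSZ)))))
  step 6: S(S(S(mul(add(Z, SSZ), SSSZ))))
  step 7: S(S(S(mul(SSZ, SSSZ))))
  step 8: S(S(S(add(SSSZ, mul(SZ, SSSZ)))))
  step 9: S(S(S(S(add(SSZ, mul(SZ, SSSZ))))))
  step 10: S(S(S(S(S(add(SZ, mul(SZ, SSSZ)))))))
  step 11: S(S(S(S(S(S(add(Z, mul(SZ, SSSZ))))))))
  step 12: S(S(S(S(S(S(mul(SZ, SSSZ)))))))
  step 13: S(S(S(S(S(S(add(SSSZ, mul(Z, SSSZ))))))))
  step 14: S(S(S(S(S(S(S(add(SSZ, mul(Z, SSSZ)))))))))
  step 15: S(S(S(S(S(S(S(S(add(SZ, mul(Z, SSSZ))))))))))
  step 16: S(S(S(S(S(S(S(S(S(add(Z, mul(Z, SSSZ)))))))))))
  step 17: S(S(S(S(S(S(S(S(S(mul(Z, SSSZ))))))))))
  step 18: S^9(Z)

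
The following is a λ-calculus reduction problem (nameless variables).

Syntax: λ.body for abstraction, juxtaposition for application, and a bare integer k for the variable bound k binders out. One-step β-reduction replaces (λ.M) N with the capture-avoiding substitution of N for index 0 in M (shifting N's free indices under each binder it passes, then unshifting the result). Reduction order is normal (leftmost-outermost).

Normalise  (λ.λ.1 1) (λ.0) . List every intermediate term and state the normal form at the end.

  start: (λ.λ.1 1) (λ.0)
  →1  λ.(λ.0) (λ.0)
  →2  λ.λ.0

Answer: normal form = λ.λ.0  (in 2 steps)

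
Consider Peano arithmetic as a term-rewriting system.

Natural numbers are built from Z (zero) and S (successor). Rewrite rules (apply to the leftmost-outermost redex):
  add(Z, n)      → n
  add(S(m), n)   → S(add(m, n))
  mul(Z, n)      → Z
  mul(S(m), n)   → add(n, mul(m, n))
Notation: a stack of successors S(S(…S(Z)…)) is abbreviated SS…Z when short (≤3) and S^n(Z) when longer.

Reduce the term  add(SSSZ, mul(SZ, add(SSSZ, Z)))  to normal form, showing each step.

Answer: normal form = S^6(Z)  (in 14 steps)

Working:
  start: add(SSSZ, mul(SZ, add(SSSZ, Z)))
  [1] S(add(SSZ, mul(SZ, add(SSSZ, Z))))
  [2] S(S(add(SZ, mul(SZ, add(SSSZ, Z)))))
  [3] S(S(S(add(Z, mul(SZ, add(SSSZ, Z))))))
  [4] S(S(S(mul(SZ, add(SSSZ, Z)))))
  [5] S(S(S(add(add(SSSZ, Z), mul(Z, add(SSSZ, Z))))))
  [6] S(S(S(add(S(add(SSZ, Z)), mul(Z, add(SSSZ, Z))))))
  [7] S(S(S(S(add(add(SSZ, Z), mul(Z, add(SSSZ, Z)))))))
  [8] S(S(S(S(add(S(add(SZ, Z)), mul(Z, add(SSSZ, Z)))))))
  [9] S(S(S(S(S(add(add(SZ, Z), mul(Z, add(SSSZ, Z))))))))
  [10] S(S(S(S(S(add(S(add(Z, Z)), mul(Z, add(SSSZ, Z))))))))
  [11] S(S(S(S(S(S(add(add(Z, Z), mul(Z, add(SSSZ, Z)))))))))
  [12] S(S(S(S(S(S(add(Z, mul(Z, add(SSSZ, Z)))))))))
  [13] S(S(S(S(S(S(mul(Z, add(SSSZ, Z))))))))
  [14] S^6(Z)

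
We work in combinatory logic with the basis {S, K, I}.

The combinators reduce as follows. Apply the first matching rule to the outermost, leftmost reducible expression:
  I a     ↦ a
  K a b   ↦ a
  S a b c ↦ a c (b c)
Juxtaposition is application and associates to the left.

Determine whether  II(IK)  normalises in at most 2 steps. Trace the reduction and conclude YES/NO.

Answer: NO — after 2 steps the term is IK, not yet normal

Derivation:
  start: II(IK)
  step 1: I(IK)
  step 2: IK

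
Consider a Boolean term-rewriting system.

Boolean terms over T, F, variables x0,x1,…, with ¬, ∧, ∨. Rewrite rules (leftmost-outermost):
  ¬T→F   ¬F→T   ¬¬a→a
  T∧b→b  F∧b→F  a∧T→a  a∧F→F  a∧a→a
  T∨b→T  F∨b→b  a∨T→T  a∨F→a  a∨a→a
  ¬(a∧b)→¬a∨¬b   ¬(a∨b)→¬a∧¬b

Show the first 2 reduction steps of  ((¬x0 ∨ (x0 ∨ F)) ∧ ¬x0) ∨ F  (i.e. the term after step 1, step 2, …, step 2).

  start: ((¬x0 ∨ (x0 ∨ F)) ∧ ¬x0) ∨ F
  [1] (¬x0 ∨ (x0 ∨ F)) ∧ ¬x0
  [2] (¬x0 ∨ x0) ∧ ¬x0

Answer: after 2 steps: (¬x0 ∨ x0) ∧ ¬x0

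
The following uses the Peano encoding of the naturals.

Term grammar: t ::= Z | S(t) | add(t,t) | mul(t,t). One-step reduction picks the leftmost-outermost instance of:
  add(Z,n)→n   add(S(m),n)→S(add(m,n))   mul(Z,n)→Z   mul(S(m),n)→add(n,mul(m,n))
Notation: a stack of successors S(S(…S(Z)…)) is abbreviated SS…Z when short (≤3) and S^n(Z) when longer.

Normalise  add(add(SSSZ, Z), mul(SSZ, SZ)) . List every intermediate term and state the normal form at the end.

  start: add(add(SSSZ, Z), mul(SSZ, SZ))
  step 1: add(S(add(SSZ, Z)), mul(SSZ, SZ))
  step 2: S(add(add(SSZ, Z), mul(SSZ, SZ)))
  step 3: S(add(S(add(SZ, Z)), mul(SSZ, SZ)))
  step 4: S(S(add(add(SZ, Z), mul(SSZ, SZ))))
  step 5: S(S(add(S(add(Z, Z)), mul(SSZ, SZ))))
  step 6: S(S(S(add(add(Z, Z), mul(SSZ, SZ)))))
  step 7: S(S(S(add(Z, mul(SSZ, SZ)))))
  step 8: S(S(S(mul(SSZ, SZ))))
  step 9: S(S(S(add(SZ, mul(SZ, SZ)))))
  step 10: S(S(S(S(add(Z, mul(SZ, SZ))))))
  step 11: S(S(S(S(mul(SZ, SZ)))))
  step 12: S(S(S(S(add(SZ, mul(Z, SZ))))))
  step 13: S(S(S(S(S(add(Z, mul(Z, SZ)))))))
  step 14: S(S(S(S(S(mul(Z, SZ))))))
  step 15: S^5(Z)

Answer: normal form = S^5(Z)  (in 15 steps)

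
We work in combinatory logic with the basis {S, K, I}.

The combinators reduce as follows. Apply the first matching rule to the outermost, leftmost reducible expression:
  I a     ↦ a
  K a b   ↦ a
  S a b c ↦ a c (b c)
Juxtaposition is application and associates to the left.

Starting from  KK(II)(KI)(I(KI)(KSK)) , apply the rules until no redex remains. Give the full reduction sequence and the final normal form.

  start: KK(II)(KI)(I(KI)(KSK))
  →1  K(KI)(I(KI)(KSK))
  →2  KI

Answer: normal form = KI  (in 2 steps)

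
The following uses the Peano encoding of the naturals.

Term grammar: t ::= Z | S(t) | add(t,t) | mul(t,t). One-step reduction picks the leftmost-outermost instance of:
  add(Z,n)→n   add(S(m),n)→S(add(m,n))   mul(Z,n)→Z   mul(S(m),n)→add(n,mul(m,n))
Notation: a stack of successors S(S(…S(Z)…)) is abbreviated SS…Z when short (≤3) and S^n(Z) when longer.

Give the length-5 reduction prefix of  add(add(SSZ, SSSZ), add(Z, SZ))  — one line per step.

  start: add(add(SSZ, SSSZ), add(Z, SZ))
  [1] add(S(add(SZ, SSSZ)), add(Z, SZ))
  [2] S(add(add(SZ, SSSZ), add(Z, SZ)))
  [3] S(add(S(add(Z, SSSZ)), add(Z, SZ)))
  [4] S(S(add(add(Z, SSSZ), add(Z, SZ))))
  [5] S(S(add(SSSZ, add(Z, SZ))))

Answer: after 5 steps: S(S(add(SSSZ, add(Z, SZ))))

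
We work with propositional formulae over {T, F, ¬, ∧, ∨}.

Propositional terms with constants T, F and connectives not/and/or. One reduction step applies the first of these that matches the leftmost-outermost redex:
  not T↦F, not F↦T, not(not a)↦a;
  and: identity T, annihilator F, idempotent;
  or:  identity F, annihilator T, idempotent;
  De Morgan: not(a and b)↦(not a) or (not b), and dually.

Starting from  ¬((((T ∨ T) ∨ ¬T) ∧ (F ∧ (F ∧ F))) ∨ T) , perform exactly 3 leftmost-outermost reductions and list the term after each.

  start: ¬((((T ∨ T) ∨ ¬T) ∧ (F ∧ (F ∧ F))) ∨ T)
  [1] ¬(((T ∨ T) ∨ ¬T) ∧ (F ∧ (F ∧ F))) ∧ ¬T
  [2] (¬((T ∨ T) ∨ ¬T) ∨ ¬(F ∧ (F ∧ F))) ∧ ¬T
  [3] ((¬(T ∨ T) ∧ ¬¬T) ∨ ¬(F ∧ (F ∧ F))) ∧ ¬T

Answer: after 3 steps: ((¬(T ∨ T) ∧ ¬¬T) ∨ ¬(F ∧ (F ∧ F))) ∧ ¬T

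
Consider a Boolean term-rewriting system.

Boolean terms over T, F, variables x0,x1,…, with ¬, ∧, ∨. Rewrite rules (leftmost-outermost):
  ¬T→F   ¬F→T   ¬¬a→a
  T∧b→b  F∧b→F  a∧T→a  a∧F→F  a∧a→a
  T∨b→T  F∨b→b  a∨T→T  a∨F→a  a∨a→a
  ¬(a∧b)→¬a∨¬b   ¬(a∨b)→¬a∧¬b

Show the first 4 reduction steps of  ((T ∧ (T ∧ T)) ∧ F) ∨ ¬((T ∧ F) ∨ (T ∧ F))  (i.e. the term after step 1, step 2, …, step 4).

  start: ((T ∧ (T ∧ T)) ∧ F) ∨ ¬((T ∧ F) ∨ (T ∧ F))
  [1] F ∨ ¬((T ∧ F) ∨ (T ∧ F))
  [2] ¬((T ∧ F) ∨ (T ∧ F))
  [3] ¬(T ∧ F) ∧ ¬(T ∧ F)
  [4] ¬(T ∧ F)

Answer: after 4 steps: ¬(T ∧ F)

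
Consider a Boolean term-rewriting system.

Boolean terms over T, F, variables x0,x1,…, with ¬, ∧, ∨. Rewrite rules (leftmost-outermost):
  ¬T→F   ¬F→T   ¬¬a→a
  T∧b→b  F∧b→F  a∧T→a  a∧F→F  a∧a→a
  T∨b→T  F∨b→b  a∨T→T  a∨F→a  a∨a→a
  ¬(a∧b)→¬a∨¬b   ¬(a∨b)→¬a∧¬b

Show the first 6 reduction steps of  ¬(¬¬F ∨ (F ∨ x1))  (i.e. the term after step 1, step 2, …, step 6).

  start: ¬(¬¬F ∨ (F ∨ x1))
  [1] ¬¬¬F ∧ ¬(F ∨ x1)
  [2] ¬F ∧ ¬(F ∨ x1)
  [3] T ∧ ¬(F ∨ x1)
  [4] ¬(F ∨ x1)
  [5] ¬F ∧ ¬x1
  [6] T ∧ ¬x1

Answer: after 6 steps: T ∧ ¬x1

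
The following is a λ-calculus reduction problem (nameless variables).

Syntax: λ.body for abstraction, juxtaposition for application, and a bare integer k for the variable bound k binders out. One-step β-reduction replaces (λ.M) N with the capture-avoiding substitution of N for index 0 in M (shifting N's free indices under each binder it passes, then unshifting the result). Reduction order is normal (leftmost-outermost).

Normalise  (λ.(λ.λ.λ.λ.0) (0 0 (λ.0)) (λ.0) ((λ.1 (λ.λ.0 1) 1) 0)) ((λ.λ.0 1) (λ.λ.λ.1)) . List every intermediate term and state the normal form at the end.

Answer: normal form = λ.0  (in 4 steps)

Reduction:
  start: (λ.(λ.λ.λ.λ.0) (0 0 (λ.0)) (λ.0) ((λ.1 (λ.λ.0 1) 1) 0)) ((λ.λ.0 1) (λ.λ.λ.1))
  step 1: (λ.λ.λ.λ.0) ((λ.λ.0 1) (λ.λ.λ.1) ((λ.λ.0 1) (λ.λ.λ.1)) (λ.0)) (λ.0) ((λ.(λ.λ.0 1) (λ.λ.λ.1) (λ.λ.0 1) ((λ.λ.0 1) (λ.λ.λ.1))) ((λ.λ.0 1) (λ.λ.λ.1)))
  step 2: (λ.λ.λ.0) (λ.0) ((λ.(λ.λ.0 1) (λ.λ.λ.1) (λ.λ.0 1) ((λ.λ.0 1) (λ.λ.λ.1))) ((λ.λ.0 1) (λ.λ.λ.1)))
  step 3: (λ.λ.0) ((λ.(λ.λ.0 1) (λ.λ.λ.1) (λ.λ.0 1) ((λ.λ.0 1) (λ.λ.λ.1))) ((λ.λ.0 1) (λ.λ.λ.1)))
  step 4: λ.0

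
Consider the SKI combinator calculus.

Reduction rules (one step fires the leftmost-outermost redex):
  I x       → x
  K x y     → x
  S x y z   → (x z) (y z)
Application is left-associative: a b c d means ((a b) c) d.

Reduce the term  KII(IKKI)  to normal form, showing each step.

  start: KII(IKKI)
  →1  I(IKKI)
  →2  IKKI
  →3  KKI
  →4  K

Answer: normal form = K  (in 4 steps)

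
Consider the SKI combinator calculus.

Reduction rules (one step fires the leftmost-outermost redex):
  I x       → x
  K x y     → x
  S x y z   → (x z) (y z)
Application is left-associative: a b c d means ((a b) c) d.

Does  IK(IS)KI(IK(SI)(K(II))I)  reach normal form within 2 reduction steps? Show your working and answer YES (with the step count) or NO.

Answer: NO — after 2 steps the term is ISI(IK(SI)(K(II))I), not yet normal

Derivation:
  start: IK(IS)KI(IK(SI)(K(II))I)
  [1] K(IS)KI(IK(SI)(K(II))I)
  [2] ISI(IK(SI)(K(II))I)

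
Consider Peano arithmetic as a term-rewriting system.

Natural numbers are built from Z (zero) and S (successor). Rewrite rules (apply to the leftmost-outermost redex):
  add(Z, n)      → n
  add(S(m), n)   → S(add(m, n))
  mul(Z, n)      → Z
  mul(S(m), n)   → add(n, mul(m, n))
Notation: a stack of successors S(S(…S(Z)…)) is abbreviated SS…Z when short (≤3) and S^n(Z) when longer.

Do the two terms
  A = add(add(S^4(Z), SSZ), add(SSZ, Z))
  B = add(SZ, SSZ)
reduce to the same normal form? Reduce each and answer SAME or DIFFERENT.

Answer: DIFFERENT — A ⇓ S^8(Z), B ⇓ SSSZ

Reduction:
Term A:
  start: add(add(S^4(Z), SSZ), add(SSZ, Z))
  [1] add(S(add(SSSZ, SSZ)), add(SSZ, Z))
  [2] S(add(add(SSSZ, SSZ), add(SSZ, Z)))
  [3] S(add(S(add(SSZ, SSZ)), add(SSZ, Z)))
  [4] S(S(add(add(SSZ, SSZ), add(SSZ, Z))))
  [5] S(S(add(S(add(SZ, SSZ)), add(SSZ, Z))))
  [6] S(S(S(add(add(SZ, SSZ), add(SSZ, Z)))))
  [7] S(S(S(add(S(add(Z, SSZ)), add(SSZ, Z)))))
  [8] S(S(S(S(add(add(Z, SSZ), add(SSZ, Z))))))
  [9] S(S(S(S(add(SSZ, add(SSZ, Z))))))
  [10] S(S(S(S(S(add(SZ, add(SSZ, Z)))))))
  [11] S(S(S(S(S(S(add(Z, add(SSZ, Z))))))))
  [12] S(S(S(S(S(S(add(SSZ, Z)))))))
  [13] S(S(S(S(S(S(S(add(SZ, Z))))))))
  [14] S(S(S(S(S(S(S(S(add(Z, Z)))))))))
  [15] S^8(Z)

Term B:
  start: add(SZ, SSZ)
  [1] S(add(Z, SSZ))
  [2] SSSZ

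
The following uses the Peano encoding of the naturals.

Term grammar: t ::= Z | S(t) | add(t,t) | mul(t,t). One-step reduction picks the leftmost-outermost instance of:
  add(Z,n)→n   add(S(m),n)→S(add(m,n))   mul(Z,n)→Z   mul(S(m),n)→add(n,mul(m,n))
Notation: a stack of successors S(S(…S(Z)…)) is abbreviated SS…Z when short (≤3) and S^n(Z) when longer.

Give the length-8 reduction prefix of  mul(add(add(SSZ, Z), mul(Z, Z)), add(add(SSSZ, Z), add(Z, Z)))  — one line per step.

  start: mul(add(add(SSZ, Z), mul(Z, Z)), add(add(SSSZ, Z), add(Z, Z)))
  [1] mul(add(S(add(SZ, Z)), mul(Z, Z)), add(add(SSSZ, Z), add(Z, Z)))
  [2] mul(S(add(add(SZ, Z), mul(Z, Z))), add(add(SSSZ, Z), add(Z, Z)))
  [3] add(add(add(SSSZ, Z), add(Z, Z)), mul(add(add(SZ, Z), mul(Z, Z)), add(add(SSSZ, Z), add(Z, Z))))
  [4] add(add(S(add(SSZ, Z)), add(Z, Z)), mul(add(add(SZ, Z), mul(Z, Z)), add(add(SSSZ, Z), add(Z, Z))))
  [5] add(S(add(add(SSZ, Z), add(Z, Z))), mul(add(add(SZ, Z), mul(Z, Z)), add(add(SSSZ, Z), add(Z, Z))))
  [6] S(add(add(add(SSZ, Z), add(Z, Z)), mul(add(add(SZ, Z), mul(Z, Z)), add(add(SSSZ, Z), add(Z, Z)))))
  [7] S(add(add(S(add(SZ, Z)), add(Z, Z)), mul(add(add(SZ, Z), mul(Z, Z)), add(add(SSSZ, Z), add(Z, Z)))))
  [8] S(add(S(add(add(SZ, Z), add(Z, Z))), mul(add(add(SZ, Z), mul(Z, Z)), add(add(SSSZ, Z), add(Z, Z)))))

Answer: after 8 steps: S(add(S(add(add(SZ, Z), add(Z, Z))), mul(add(add(SZ, Z), mul(Z, Z)), add(add(SSSZ, Z), add(Z, Z)))))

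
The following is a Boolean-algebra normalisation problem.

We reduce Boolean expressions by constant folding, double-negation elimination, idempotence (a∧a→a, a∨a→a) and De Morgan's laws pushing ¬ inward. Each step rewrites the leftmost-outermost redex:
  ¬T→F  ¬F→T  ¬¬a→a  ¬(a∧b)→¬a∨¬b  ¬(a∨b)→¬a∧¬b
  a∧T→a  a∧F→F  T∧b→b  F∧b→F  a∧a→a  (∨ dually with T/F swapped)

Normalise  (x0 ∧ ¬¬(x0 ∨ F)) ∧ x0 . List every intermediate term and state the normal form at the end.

Answer: normal form = x0  (in 4 steps)

Derivation:
  start: (x0 ∧ ¬¬(x0 ∨ F)) ∧ x0
  step 1: (x0 ∧ (x0 ∨ F)) ∧ x0
  step 2: (x0 ∧ x0) ∧ x0
  step 3: x0 ∧ x0
  step 4: x0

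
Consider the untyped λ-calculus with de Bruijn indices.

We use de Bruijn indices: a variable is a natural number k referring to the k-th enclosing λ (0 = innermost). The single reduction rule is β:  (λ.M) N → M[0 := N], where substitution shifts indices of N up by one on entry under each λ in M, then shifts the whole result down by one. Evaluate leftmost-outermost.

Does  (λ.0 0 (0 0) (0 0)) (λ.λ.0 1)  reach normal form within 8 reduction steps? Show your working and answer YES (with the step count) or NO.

  start: (λ.0 0 (0 0) (0 0)) (λ.λ.0 1)
  step 1: (λ.λ.0 1) (λ.λ.0 1) ((λ.λ.0 1) (λ.λ.0 1)) ((λ.λ.0 1) (λ.λ.0 1))
  step 2: (λ.0 (λ.λ.0 1)) ((λ.λ.0 1) (λ.λ.0 1)) ((λ.λ.0 1) (λ.λ.0 1))
  step 3: (λ.λ.0 1) (λ.λ.0 1) (λ.λ.0 1) ((λ.λ.0 1) (λ.λ.0 1))
  step 4: (λ.0 (λ.λ.0 1)) (λ.λ.0 1) ((λ.λ.0 1) (λ.λ.0 1))
  step 5: (λ.λ.0 1) (λ.λ.0 1) ((λ.λ.0 1) (λ.λ.0 1))
  step 6: (λ.0 (λ.λ.0 1)) ((λ.λ.0 1) (λ.λ.0 1))
  step 7: (λ.λ.0 1) (λ.λ.0 1) (λ.λ.0 1)
  step 8: (λ.0 (λ.λ.0 1)) (λ.λ.0 1)

Answer: NO — after 8 steps the term is (λ.0 (λ.λ.0 1)) (λ.λ.0 1), not yet normal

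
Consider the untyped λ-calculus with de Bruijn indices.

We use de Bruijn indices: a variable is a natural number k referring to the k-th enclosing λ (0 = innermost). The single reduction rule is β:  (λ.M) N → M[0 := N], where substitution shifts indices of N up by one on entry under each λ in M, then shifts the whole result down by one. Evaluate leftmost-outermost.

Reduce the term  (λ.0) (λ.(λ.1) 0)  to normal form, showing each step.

  start: (λ.0) (λ.(λ.1) 0)
  [1] λ.(λ.1) 0
  [2] λ.0

Answer: normal form = λ.0  (in 2 steps)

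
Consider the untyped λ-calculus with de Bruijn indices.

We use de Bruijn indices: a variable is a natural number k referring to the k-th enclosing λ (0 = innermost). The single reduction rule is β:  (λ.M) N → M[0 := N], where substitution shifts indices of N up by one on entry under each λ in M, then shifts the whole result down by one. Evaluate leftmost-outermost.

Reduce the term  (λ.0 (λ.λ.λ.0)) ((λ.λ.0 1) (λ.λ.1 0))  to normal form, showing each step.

Answer: normal form = λ.λ.0  (in 4 steps)

Reduction:
  start: (λ.0 (λ.λ.λ.0)) ((λ.λ.0 1) (λ.λ.1 0))
  [1] (λ.λ.0 1) (λ.λ.1 0) (λ.λ.λ.0)
  [2] (λ.0 (λ.λ.1 0)) (λ.λ.λ.0)
  [3] (λ.λ.λ.0) (λ.λ.1 0)
  [4] λ.λ.0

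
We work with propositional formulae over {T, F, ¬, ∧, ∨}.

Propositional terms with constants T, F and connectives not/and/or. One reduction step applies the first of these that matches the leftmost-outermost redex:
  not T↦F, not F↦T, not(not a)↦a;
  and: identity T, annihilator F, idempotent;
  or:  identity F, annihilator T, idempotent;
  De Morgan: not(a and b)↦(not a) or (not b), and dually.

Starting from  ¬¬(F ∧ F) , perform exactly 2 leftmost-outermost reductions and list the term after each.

  start: ¬¬(F ∧ F)
  [1] F ∧ F
  [2] F

Answer: after 2 steps: F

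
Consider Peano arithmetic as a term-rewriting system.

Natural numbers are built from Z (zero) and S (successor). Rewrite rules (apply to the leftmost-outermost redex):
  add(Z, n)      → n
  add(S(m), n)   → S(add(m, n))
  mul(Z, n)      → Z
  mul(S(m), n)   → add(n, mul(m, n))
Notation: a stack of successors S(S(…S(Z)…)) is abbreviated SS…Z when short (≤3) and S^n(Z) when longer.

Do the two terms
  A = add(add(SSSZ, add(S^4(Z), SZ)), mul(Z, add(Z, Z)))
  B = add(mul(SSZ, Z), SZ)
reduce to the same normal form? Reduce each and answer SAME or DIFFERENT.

Answer: DIFFERENT — A ⇓ S^8(Z), B ⇓ SZ

Reduction:
Term A:
  start: add(add(SSSZ, add(S^4(Z), SZ)), mul(Z, add(Z, Z)))
  [1] add(S(add(SSZ, add(S^4(Z), SZ))), mul(Z, add(Z, Z)))
  [2] S(add(add(SSZ, add(S^4(Z), SZ)), mul(Z, add(Z, Z))))
  [3] S(add(S(add(SZ, add(S^4(Z), SZ))), mul(Z, add(Z, Z))))
  [4] S(S(add(add(SZ, add(S^4(Z), SZ)), mul(Z, add(Z, Z)))))
  [5] S(S(add(S(add(Z, add(S^4(Z), SZ))), mul(Z, add(Z, Z)))))
  [6] S(S(S(add(add(Z, add(S^4(Z), SZ)), mul(Z, add(Z, Z))))))
  [7] S(S(S(add(add(S^4(Z), SZ), mul(Z, add(Z, Z))))))
  [8] S(S(S(add(S(add(SSSZ, SZ)), mul(Z, add(Z, Z))))))
  [9] S(S(S(S(add(add(SSSZ, SZ), mul(Z, add(Z, Z)))))))
  [10] S(S(S(S(add(S(add(SSZ, SZ)), mul(Z, add(Z, Z)))))))
  [11] S(S(S(S(S(add(add(SSZ, SZ), mul(Z, add(Z, Z))))))))
  [12] S(S(S(S(S(add(S(add(SZ, SZ)), mul(Z, add(Z, Z))))))))
  [13] S(S(S(S(S(S(add(add(SZ, SZ), mul(Z, add(Z, Z)))))))))
  [14] S(S(S(S(S(S(add(S(add(Z, SZ)), mul(Z, add(Z, Z)))))))))
  [15] S(S(S(S(S(S(S(add(add(Z, SZ), mul(Z, add(Z, Z))))))))))
  [16] S(S(S(S(S(S(S(add(SZ, mul(Z, add(Z, Z))))))))))
  [17] S(S(S(S(S(S(S(S(add(Z, mul(Z, add(Z, Z)))))))))))
  [18] S(S(S(S(S(S(S(S(mul(Z, add(Z, Z))))))))))
  [19] S^8(Z)

Term B:
  start: add(mul(SSZ, Z), SZ)
  [1] add(add(Z, mul(SZ, Z)), SZ)
  [2] add(mul(SZ, Z), SZ)
  [3] add(add(Z, mul(Z, Z)), SZ)
  [4] add(mul(Z, Z), SZ)
  [5] add(Z, SZ)
  [6] SZ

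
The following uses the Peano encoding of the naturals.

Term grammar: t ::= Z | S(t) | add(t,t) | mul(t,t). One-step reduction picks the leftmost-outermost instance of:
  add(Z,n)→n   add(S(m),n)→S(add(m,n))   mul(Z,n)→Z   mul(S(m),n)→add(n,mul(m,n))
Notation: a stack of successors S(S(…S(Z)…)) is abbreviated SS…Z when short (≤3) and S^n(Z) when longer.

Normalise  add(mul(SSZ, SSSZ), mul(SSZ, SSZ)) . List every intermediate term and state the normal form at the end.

  start: add(mul(SSZ, SSSZ), mul(SSZ, SSZ))
  [1] add(add(SSSZ, mul(SZ, SSSZ)), mul(SSZ, SSZ))
  [2] add(S(add(SSZ, mul(SZ, SSSZ))), mul(SSZ, SSZ))
  [3] S(add(add(SSZ, mul(SZ, SSSZ)), mul(SSZ, SSZ)))
  [4] S(add(S(add(SZ, mul(SZ, SSSZ))), mul(SSZ, SSZ)))
  [5] S(S(add(add(SZ, mul(SZ, SSSZ)), mul(SSZ, SSZ))))
  [6] S(S(add(S(add(Z, mul(SZ, SSSZ))), mul(SSZ, SSZ))))
  [7] S(S(S(add(add(Z, mul(SZ, SSSZ)), mul(SSZ, SSZ)))))
  [8] S(S(S(add(mul(SZ, SSSZ), mul(SSZ, SSZ)))))
  [9] S(S(S(add(add(SSSZ, mul(Z, SSSZ)), mul(SSZ, SSZ)))))
  [10] S(S(S(add(S(add(SSZ, mul(Z, SSSZ))), mul(SSZ, SSZ)))))
  [11] S(S(S(S(add(add(SSZ, mul(Z, SSSZ)), mul(SSZ, SSZ))))))
  [12] S(S(S(S(add(S(add(SZ, mul(Z, SSSZ))), mul(SSZ, SSZ))))))
  [13] S(S(S(S(S(add(add(SZ, mul(Z, SSSZ)), mul(SSZ, SSZ)))))))
  [14] S(S(S(S(S(add(S(add(Z, mul(Z, SSSZ))), mul(SSZ, SSZ)))))))
  [15] S(S(S(S(S(S(add(add(Z, mul(Z, SSSZ)), mul(SSZ, SSZ))))))))
  [16] S(S(S(S(S(S(add(mul(Z, SSSZ), mul(SSZ, SSZ))))))))
  [17] S(S(S(S(S(S(add(Z, mul(SSZ, SSZ))))))))
  [18] S(S(S(S(S(S(mul(SSZ, SSZ)))))))
  [19] S(S(S(S(S(S(add(SSZ, mul(SZ, SSZ))))))))
  [20] S(S(S(S(S(S(S(add(SZ, mul(SZ, SSZ)))))))))
  [21] S(S(S(S(S(S(S(S(add(Z, mul(SZ, SSZ))))))))))
  [22] S(S(S(S(S(S(S(S(mul(SZ, SSZ)))))))))
  [23] S(S(S(S(S(S(S(S(add(SSZ, mul(Z, SSZ))))))))))
  [24] S(S(S(S(S(S(S(S(S(add(SZ, mul(Z, SSZ)))))))))))
  [25] S(S(S(S(S(S(S(S(S(S(add(Z, mul(Z, SSZ))))))))))))
  [26] S(S(S(S(S(S(S(S(S(S(mul(Z, SSZ)))))))))))
  [27] S^10(Z)

Answer: normal form = S^10(Z)  (in 27 steps)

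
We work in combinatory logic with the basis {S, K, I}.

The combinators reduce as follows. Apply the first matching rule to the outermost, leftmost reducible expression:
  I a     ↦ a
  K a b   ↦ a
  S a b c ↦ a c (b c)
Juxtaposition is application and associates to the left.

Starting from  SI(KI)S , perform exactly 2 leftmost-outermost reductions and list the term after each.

  start: SI(KI)S
  [1] IS(KIS)
  [2] S(KIS)

Answer: after 2 steps: S(KIS)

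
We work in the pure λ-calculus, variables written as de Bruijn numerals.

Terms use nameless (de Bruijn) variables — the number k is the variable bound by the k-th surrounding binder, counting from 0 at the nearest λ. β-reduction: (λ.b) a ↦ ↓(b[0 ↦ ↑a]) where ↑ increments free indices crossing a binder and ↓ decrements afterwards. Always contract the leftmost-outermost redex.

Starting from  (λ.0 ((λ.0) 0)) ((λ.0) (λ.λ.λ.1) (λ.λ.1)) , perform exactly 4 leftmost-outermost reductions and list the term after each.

  start: (λ.0 ((λ.0) 0)) ((λ.0) (λ.λ.λ.1) (λ.λ.1))
  step 1: (λ.0) (λ.λ.λ.1) (λ.λ.1) ((λ.0) ((λ.0) (λ.λ.λ.1) (λ.λ.1)))
  step 2: (λ.λ.λ.1) (λ.λ.1) ((λ.0) ((λ.0) (λ.λ.λ.1) (λ.λ.1)))
  step 3: (λ.λ.1) ((λ.0) ((λ.0) (λ.λ.λ.1) (λ.λ.1)))
  step 4: λ.(λ.0) ((λ.0) (λ.λ.λ.1) (λ.λ.1))

Answer: after 4 steps: λ.(λ.0) ((λ.0) (λ.λ.λ.1) (λ.λ.1))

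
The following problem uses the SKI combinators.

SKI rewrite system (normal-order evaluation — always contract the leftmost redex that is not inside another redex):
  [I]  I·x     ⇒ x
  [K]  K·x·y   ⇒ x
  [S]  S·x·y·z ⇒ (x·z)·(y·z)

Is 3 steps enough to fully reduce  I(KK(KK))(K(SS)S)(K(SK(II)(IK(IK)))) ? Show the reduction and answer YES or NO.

  start: I(KK(KK))(K(SS)S)(K(SK(II)(IK(IK))))
  step 1: KK(KK)(K(SS)S)(K(SK(II)(IK(IK))))
  step 2: K(K(SS)S)(K(SK(II)(IK(IK))))
  step 3: K(SS)S

Answer: NO — after 3 steps the term is K(SS)S, not yet normal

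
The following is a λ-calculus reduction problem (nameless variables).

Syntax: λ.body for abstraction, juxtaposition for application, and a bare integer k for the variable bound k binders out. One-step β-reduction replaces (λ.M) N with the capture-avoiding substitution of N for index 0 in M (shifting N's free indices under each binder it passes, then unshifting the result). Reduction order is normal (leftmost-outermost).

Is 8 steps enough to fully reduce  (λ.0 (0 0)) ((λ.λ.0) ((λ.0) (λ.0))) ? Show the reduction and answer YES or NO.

Answer: YES — reaches normal form λ.0 in 6 ≤ 8 steps

Derivation:
  start: (λ.0 (0 0)) ((λ.λ.0) ((λ.0) (λ.0)))
  step 1: (λ.λ.0) ((λ.0) (λ.0)) ((λ.λ.0) ((λ.0) (λ.0)) ((λ.λ.0) ((λ.0) (λ.0))))
  step 2: (λ.0) ((λ.λ.0) ((λ.0) (λ.0)) ((λ.λ.0) ((λ.0) (λ.0))))
  step 3: (λ.λ.0) ((λ.0) (λ.0)) ((λ.λ.0) ((λ.0) (λ.0)))
  step 4: (λ.0) ((λ.λ.0) ((λ.0) (λ.0)))
  step 5: (λ.λ.0) ((λ.0) (λ.0))
  step 6: λ.0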